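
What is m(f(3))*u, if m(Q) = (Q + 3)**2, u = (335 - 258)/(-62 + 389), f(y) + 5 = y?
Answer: 77/327 ≈ 0.23547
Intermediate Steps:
f(y) = -5 + y
u = 77/327 ≈ 0.23547
m(Q) = (3 + Q)**2
m(f(3))*u = (3 + (-5 + 3))**2*(77/327) = (3 - 2)**2*(77/327) = 1**2*(77/327) = 1*(77/327) = 77/327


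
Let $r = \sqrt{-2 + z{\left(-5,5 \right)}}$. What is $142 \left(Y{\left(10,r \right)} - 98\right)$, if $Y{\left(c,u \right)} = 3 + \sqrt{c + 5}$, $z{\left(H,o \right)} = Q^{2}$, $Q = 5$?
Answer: $-13490 + 142 \sqrt{15} \approx -12940.0$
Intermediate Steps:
$z{\left(H,o \right)} = 25$ ($z{\left(H,o \right)} = 5^{2} = 25$)
$r = \sqrt{23}$ ($r = \sqrt{-2 + 25} = \sqrt{23} \approx 4.7958$)
$Y{\left(c,u \right)} = 3 + \sqrt{5 + c}$
$142 \left(Y{\left(10,r \right)} - 98\right) = 142 \left(\left(3 + \sqrt{5 + 10}\right) - 98\right) = 142 \left(\left(3 + \sqrt{15}\right) - 98\right) = 142 \left(-95 + \sqrt{15}\right) = -13490 + 142 \sqrt{15}$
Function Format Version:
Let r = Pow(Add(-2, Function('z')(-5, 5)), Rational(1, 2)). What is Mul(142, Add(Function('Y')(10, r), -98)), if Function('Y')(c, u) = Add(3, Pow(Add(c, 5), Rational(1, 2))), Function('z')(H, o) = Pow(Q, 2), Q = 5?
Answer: Add(-13490, Mul(142, Pow(15, Rational(1, 2)))) ≈ -12940.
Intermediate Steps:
Function('z')(H, o) = 25 (Function('z')(H, o) = Pow(5, 2) = 25)
r = Pow(23, Rational(1, 2)) (r = Pow(Add(-2, 25), Rational(1, 2)) = Pow(23, Rational(1, 2)) ≈ 4.7958)
Function('Y')(c, u) = Add(3, Pow(Add(5, c), Rational(1, 2)))
Mul(142, Add(Function('Y')(10, r), -98)) = Mul(142, Add(Add(3, Pow(Add(5, 10), Rational(1, 2))), -98)) = Mul(142, Add(Add(3, Pow(15, Rational(1, 2))), -98)) = Mul(142, Add(-95, Pow(15, Rational(1, 2)))) = Add(-13490, Mul(142, Pow(15, Rational(1, 2))))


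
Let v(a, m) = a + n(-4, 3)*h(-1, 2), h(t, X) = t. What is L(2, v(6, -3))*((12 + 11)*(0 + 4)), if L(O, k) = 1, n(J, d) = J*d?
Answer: 92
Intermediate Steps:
v(a, m) = 12 + a (v(a, m) = a - 4*3*(-1) = a - 12*(-1) = a + 12 = 12 + a)
L(2, v(6, -3))*((12 + 11)*(0 + 4)) = 1*((12 + 11)*(0 + 4)) = 1*(23*4) = 1*92 = 92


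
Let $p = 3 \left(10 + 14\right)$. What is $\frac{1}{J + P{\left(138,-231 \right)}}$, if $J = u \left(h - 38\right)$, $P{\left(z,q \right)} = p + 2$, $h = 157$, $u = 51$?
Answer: $\frac{1}{6143} \approx 0.00016279$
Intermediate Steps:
$p = 72$ ($p = 3 \cdot 24 = 72$)
$P{\left(z,q \right)} = 74$ ($P{\left(z,q \right)} = 72 + 2 = 74$)
$J = 6069$ ($J = 51 \left(157 - 38\right) = 51 \cdot 119 = 6069$)
$\frac{1}{J + P{\left(138,-231 \right)}} = \frac{1}{6069 + 74} = \frac{1}{6143}$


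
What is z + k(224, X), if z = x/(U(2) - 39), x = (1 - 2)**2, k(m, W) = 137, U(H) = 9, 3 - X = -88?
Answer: 4109/30 ≈ 136.97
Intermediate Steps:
X = 91 (X = 3 - 1*(-88) = 3 + 88 = 91)
x = 1 (x = (-1)**2 = 1)
z = -1/30 (z = 1/(9 - 39) = 1/(-30) = -1/30*1 = -1/30 ≈ -0.033333)
z + k(224, X) = -1/30 + 137 = 4109/30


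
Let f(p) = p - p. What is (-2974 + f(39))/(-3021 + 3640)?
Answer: -2974/619 ≈ -4.8045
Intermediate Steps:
f(p) = 0
(-2974 + f(39))/(-3021 + 3640) = (-2974 + 0)/(-3021 + 3640) = -2974/619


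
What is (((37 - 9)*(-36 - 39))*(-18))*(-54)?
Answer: -2041200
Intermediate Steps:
(((37 - 9)*(-36 - 39))*(-18))*(-54) = ((28*(-75))*(-18))*(-54) = -2100*(-18)*(-54) = 37800*(-54) = -2041200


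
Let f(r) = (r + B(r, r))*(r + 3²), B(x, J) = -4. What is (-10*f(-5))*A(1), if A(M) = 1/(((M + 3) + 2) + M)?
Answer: 360/7 ≈ 51.429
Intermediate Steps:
A(M) = 1/(5 + 2*M) (A(M) = 1/(((3 + M) + 2) + M) = 1/((5 + M) + M) = 1/(5 + 2*M))
f(r) = (-4 + r)*(9 + r) (f(r) = (r - 4)*(r + 3²) = (-4 + r)*(r + 9) = (-4 + r)*(9 + r))
(-10*f(-5))*A(1) = (-10*(-36 + (-5)² + 5*(-5)))/(5 + 2*1) = (-10*(-36 + 25 - 25))/(5 + 2) = -10*(-36)/7 = 360*(⅐) = 360/7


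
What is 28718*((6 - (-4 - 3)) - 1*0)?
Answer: 373334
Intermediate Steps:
28718*((6 - (-4 - 3)) - 1*0) = 28718*((6 - 1*(-7)) + 0) = 28718*((6 + 7) + 0) = 28718*(13 + 0) = 28718*13 = 373334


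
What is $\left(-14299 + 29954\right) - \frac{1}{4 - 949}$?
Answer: $\frac{14793976}{945} \approx 15655.0$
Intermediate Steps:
$\left(-14299 + 29954\right) - \frac{1}{4 - 949} = 15655 - \frac{1}{-945} = 15655 - - \frac{1}{945} = 15655 + \frac{1}{945} = \frac{14793976}{945}$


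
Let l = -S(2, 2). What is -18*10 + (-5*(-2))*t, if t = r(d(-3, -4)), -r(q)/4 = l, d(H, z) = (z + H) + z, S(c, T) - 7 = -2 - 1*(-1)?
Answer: 60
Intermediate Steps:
S(c, T) = 6 (S(c, T) = 7 + (-2 - 1*(-1)) = 7 + (-2 + 1) = 7 - 1 = 6)
d(H, z) = H + 2*z (d(H, z) = (H + z) + z = H + 2*z)
l = -6 (l = -1*6 = -6)
r(q) = 24 (r(q) = -4*(-6) = 24)
t = 24
-18*10 + (-5*(-2))*t = -18*10 - 5*(-2)*24 = -180 + 10*24 = -180 + 240 = 60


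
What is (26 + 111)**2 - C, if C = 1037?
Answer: 17732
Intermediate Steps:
(26 + 111)**2 - C = (26 + 111)**2 - 1*1037 = 137**2 - 1037 = 18769 - 1037 = 17732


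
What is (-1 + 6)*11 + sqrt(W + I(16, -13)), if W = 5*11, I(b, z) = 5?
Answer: 55 + 2*sqrt(15) ≈ 62.746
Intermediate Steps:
W = 55
(-1 + 6)*11 + sqrt(W + I(16, -13)) = (-1 + 6)*11 + sqrt(55 + 5) = 5*11 + sqrt(60) = 55 + 2*sqrt(15)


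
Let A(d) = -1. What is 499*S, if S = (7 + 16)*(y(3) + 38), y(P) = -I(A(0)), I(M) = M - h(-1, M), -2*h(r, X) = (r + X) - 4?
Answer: 482034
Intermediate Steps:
h(r, X) = 2 - X/2 - r/2 (h(r, X) = -((r + X) - 4)/2 = -((X + r) - 4)/2 = -(-4 + X + r)/2 = 2 - X/2 - r/2)
I(M) = -5/2 + 3*M/2 (I(M) = M - (2 - M/2 - 1/2*(-1)) = M - (2 - M/2 + 1/2) = M - (5/2 - M/2) = M + (-5/2 + M/2) = -5/2 + 3*M/2)
y(P) = 4 (y(P) = -(-5/2 + (3/2)*(-1)) = -(-5/2 - 3/2) = -1*(-4) = 4)
S = 966 (S = (7 + 16)*(4 + 38) = 23*42 = 966)
499*S = 499*966 = 482034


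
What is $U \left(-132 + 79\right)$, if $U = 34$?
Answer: $-1802$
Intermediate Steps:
$U \left(-132 + 79\right) = 34 \left(-132 + 79\right) = 34 \left(-53\right) = -1802$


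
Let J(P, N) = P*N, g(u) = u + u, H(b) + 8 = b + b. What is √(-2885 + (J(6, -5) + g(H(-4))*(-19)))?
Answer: I*√2307 ≈ 48.031*I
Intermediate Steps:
H(b) = -8 + 2*b (H(b) = -8 + (b + b) = -8 + 2*b)
g(u) = 2*u
J(P, N) = N*P
√(-2885 + (J(6, -5) + g(H(-4))*(-19))) = √(-2885 + (-5*6 + (2*(-8 + 2*(-4)))*(-19))) = √(-2885 + (-30 + (2*(-8 - 8))*(-19))) = √(-2885 + (-30 + (2*(-16))*(-19))) = √(-2885 + (-30 - 32*(-19))) = √(-2885 + (-30 + 608)) = √(-2885 + 578) = √(-2307) = I*√2307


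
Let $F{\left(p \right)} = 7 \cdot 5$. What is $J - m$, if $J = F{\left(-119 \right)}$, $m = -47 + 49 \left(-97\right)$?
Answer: $4835$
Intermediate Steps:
$F{\left(p \right)} = 35$
$m = -4800$ ($m = -47 - 4753 = -4800$)
$J = 35$
$J - m = 35 - -4800 = 35 + 4800 = 4835$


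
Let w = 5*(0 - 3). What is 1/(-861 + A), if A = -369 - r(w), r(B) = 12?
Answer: -1/1242 ≈ -0.00080515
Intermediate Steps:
w = -15 (w = 5*(-3) = -15)
A = -381 (A = -369 - 1*12 = -369 - 12 = -381)
1/(-861 + A) = 1/(-861 - 381) = 1/(-1242) = -1/1242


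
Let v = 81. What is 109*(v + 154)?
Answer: 25615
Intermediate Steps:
109*(v + 154) = 109*(81 + 154) = 109*235 = 25615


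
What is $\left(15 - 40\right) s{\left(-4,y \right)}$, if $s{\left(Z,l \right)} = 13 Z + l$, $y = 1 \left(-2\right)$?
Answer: $1350$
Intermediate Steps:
$y = -2$
$s{\left(Z,l \right)} = l + 13 Z$
$\left(15 - 40\right) s{\left(-4,y \right)} = \left(15 - 40\right) \left(-2 + 13 \left(-4\right)\right) = - 25 \left(-2 - 52\right) = \left(-25\right) \left(-54\right) = 1350$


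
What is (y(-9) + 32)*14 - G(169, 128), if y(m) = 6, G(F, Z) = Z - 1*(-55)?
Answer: 349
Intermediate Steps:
G(F, Z) = 55 + Z (G(F, Z) = Z + 55 = 55 + Z)
(y(-9) + 32)*14 - G(169, 128) = (6 + 32)*14 - (55 + 128) = 38*14 - 1*183 = 532 - 183 = 349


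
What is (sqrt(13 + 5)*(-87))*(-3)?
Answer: 783*sqrt(2) ≈ 1107.3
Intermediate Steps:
(sqrt(13 + 5)*(-87))*(-3) = (sqrt(18)*(-87))*(-3) = ((3*sqrt(2))*(-87))*(-3) = -261*sqrt(2)*(-3) = 783*sqrt(2)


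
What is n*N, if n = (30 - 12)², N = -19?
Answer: -6156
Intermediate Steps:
n = 324 (n = 18² = 324)
n*N = 324*(-19) = -6156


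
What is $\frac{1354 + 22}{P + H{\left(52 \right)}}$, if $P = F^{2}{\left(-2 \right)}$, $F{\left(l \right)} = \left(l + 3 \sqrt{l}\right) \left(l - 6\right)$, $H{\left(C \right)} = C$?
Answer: $\frac{344 i}{- 211 i + 192 \sqrt{2}} \approx -0.61382 + 0.78991 i$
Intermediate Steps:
$F{\left(l \right)} = \left(-6 + l\right) \left(l + 3 \sqrt{l}\right)$ ($F{\left(l \right)} = \left(l + 3 \sqrt{l}\right) \left(-6 + l\right) = \left(-6 + l\right) \left(l + 3 \sqrt{l}\right)$)
$P = \left(16 - 24 i \sqrt{2}\right)^{2}$ ($P = \left(\left(-2\right)^{2} - 18 \sqrt{-2} - -12 + 3 \left(-2\right)^{\frac{3}{2}}\right)^{2} = \left(4 - 18 i \sqrt{2} + 12 + 3 \left(- 2 i \sqrt{2}\right)\right)^{2} = \left(4 - 18 i \sqrt{2} + 12 - 6 i \sqrt{2}\right)^{2} = \left(16 - 24 i \sqrt{2}\right)^{2} \approx -896.0 - 1086.1 i$)
$\frac{1354 + 22}{P + H{\left(52 \right)}} = \frac{1354 + 22}{\left(-896 - 768 i \sqrt{2}\right) + 52} = \frac{1376}{-844 - 768 i \sqrt{2}}$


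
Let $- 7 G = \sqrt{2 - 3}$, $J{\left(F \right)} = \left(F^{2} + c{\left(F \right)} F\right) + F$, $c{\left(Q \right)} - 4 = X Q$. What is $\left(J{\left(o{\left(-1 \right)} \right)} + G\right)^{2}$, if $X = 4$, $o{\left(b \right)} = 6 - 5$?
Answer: $\frac{\left(70 - i\right)^{2}}{49} \approx 99.98 - 2.8571 i$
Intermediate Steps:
$o{\left(b \right)} = 1$ ($o{\left(b \right)} = 6 - 5 = 1$)
$c{\left(Q \right)} = 4 + 4 Q$
$J{\left(F \right)} = F + F^{2} + F \left(4 + 4 F\right)$ ($J{\left(F \right)} = \left(F^{2} + \left(4 + 4 F\right) F\right) + F = \left(F^{2} + F \left(4 + 4 F\right)\right) + F = F + F^{2} + F \left(4 + 4 F\right)$)
$G = - \frac{i}{7}$ ($G = - \frac{\sqrt{2 - 3}}{7} = - \frac{\sqrt{-1}}{7} = - \frac{i}{7} \approx - 0.14286 i$)
$\left(J{\left(o{\left(-1 \right)} \right)} + G\right)^{2} = \left(5 \cdot 1 \left(1 + 1\right) - \frac{i}{7}\right)^{2} = \left(5 \cdot 1 \cdot 2 - \frac{i}{7}\right)^{2} = \left(10 - \frac{i}{7}\right)^{2}$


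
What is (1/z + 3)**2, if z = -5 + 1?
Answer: 121/16 ≈ 7.5625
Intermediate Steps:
z = -4
(1/z + 3)**2 = (1/(-4) + 3)**2 = (-1/4 + 3)**2 = (11/4)**2 = 121/16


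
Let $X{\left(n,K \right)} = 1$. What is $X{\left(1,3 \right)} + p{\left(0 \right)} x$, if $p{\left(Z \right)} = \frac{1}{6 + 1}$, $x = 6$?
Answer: $\frac{13}{7} \approx 1.8571$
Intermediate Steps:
$p{\left(Z \right)} = \frac{1}{7}$
$X{\left(1,3 \right)} + p{\left(0 \right)} x = 1 + \frac{1}{7} \cdot 6 = 1 + \frac{6}{7} = \frac{13}{7}$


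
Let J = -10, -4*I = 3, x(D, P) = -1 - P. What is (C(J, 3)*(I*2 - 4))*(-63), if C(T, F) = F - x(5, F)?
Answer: 4851/2 ≈ 2425.5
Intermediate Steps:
I = -¾ (I = -¼*3 = -¾ ≈ -0.75000)
C(T, F) = 1 + 2*F (C(T, F) = F - (-1 - F) = F + (1 + F) = 1 + 2*F)
(C(J, 3)*(I*2 - 4))*(-63) = ((1 + 2*3)*(-¾*2 - 4))*(-63) = ((1 + 6)*(-3/2 - 4))*(-63) = (7*(-11/2))*(-63) = -77/2*(-63) = 4851/2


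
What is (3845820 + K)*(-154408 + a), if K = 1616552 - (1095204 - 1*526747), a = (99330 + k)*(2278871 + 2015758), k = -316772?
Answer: -4570098706752602790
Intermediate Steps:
a = -933832719018 (a = (99330 - 316772)*(2278871 + 2015758) = -217442*4294629 = -933832719018)
K = 1048095 (K = 1616552 - (1095204 - 526747) = 1616552 - 1*568457 = 1616552 - 568457 = 1048095)
(3845820 + K)*(-154408 + a) = (3845820 + 1048095)*(-154408 - 933832719018) = 4893915*(-933832873426) = -4570098706752602790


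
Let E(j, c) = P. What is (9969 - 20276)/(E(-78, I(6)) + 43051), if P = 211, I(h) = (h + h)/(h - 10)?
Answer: -10307/43262 ≈ -0.23825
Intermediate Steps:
I(h) = 2*h/(-10 + h) (I(h) = (2*h)/(-10 + h) = 2*h/(-10 + h))
E(j, c) = 211
(9969 - 20276)/(E(-78, I(6)) + 43051) = (9969 - 20276)/(211 + 43051) = -10307/43262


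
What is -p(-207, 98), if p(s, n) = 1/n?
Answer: -1/98 ≈ -0.010204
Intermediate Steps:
-p(-207, 98) = -1/98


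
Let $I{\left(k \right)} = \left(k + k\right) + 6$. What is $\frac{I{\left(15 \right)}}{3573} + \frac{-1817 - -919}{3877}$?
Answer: $- \frac{340998}{1539169} \approx -0.22155$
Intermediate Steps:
$I{\left(k \right)} = 6 + 2 k$ ($I{\left(k \right)} = 2 k + 6 = 6 + 2 k$)
$\frac{I{\left(15 \right)}}{3573} + \frac{-1817 - -919}{3877} = \frac{6 + 2 \cdot 15}{3573} + \frac{-1817 - -919}{3877} = \left(6 + 30\right) \frac{1}{3573} + \left(-1817 + 919\right) \frac{1}{3877} = 36 \cdot \frac{1}{3573} - \frac{898}{3877} = \frac{4}{397} - \frac{898}{3877} = - \frac{340998}{1539169}$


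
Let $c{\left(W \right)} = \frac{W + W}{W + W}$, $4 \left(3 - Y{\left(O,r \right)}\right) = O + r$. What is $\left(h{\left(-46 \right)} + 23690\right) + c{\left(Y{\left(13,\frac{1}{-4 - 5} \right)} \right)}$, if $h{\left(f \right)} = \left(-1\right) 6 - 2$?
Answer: $23683$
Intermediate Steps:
$Y{\left(O,r \right)} = 3 - \frac{O}{4} - \frac{r}{4}$ ($Y{\left(O,r \right)} = 3 - \frac{O + r}{4} = 3 - \left(\frac{O}{4} + \frac{r}{4}\right) = 3 - \frac{O}{4} - \frac{r}{4}$)
$c{\left(W \right)} = 1$ ($c{\left(W \right)} = \frac{2 W}{2 W} = 2 W \frac{1}{2 W} = 1$)
$h{\left(f \right)} = -8$ ($h{\left(f \right)} = -6 - 2 = -8$)
$\left(h{\left(-46 \right)} + 23690\right) + c{\left(Y{\left(13,\frac{1}{-4 - 5} \right)} \right)} = \left(-8 + 23690\right) + 1 = 23682 + 1 = 23683$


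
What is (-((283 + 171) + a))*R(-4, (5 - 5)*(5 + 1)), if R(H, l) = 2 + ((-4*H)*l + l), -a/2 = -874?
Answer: -4404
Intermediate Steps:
a = 1748 (a = -2*(-874) = 1748)
R(H, l) = 2 + l - 4*H*l (R(H, l) = 2 + (-4*H*l + l) = 2 + (l - 4*H*l) = 2 + l - 4*H*l)
(-((283 + 171) + a))*R(-4, (5 - 5)*(5 + 1)) = (-((283 + 171) + 1748))*(2 + (5 - 5)*(5 + 1) - 4*(-4)*(5 - 5)*(5 + 1)) = (-(454 + 1748))*(2 + 0*6 - 4*(-4)*0*6) = (-1*2202)*(2 + 0 - 4*(-4)*0) = -2202*(2 + 0 + 0) = -2202*2 = -4404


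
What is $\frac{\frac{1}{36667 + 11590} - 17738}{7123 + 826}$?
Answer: $- \frac{855982665}{383594893} \approx -2.2315$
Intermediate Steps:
$\frac{\frac{1}{36667 + 11590} - 17738}{7123 + 826} = \frac{\frac{1}{48257} - 17738}{7949} = \left(\frac{1}{48257} - 17738\right) \frac{1}{7949} = \left(- \frac{855982665}{48257}\right) \frac{1}{7949} = - \frac{855982665}{383594893}$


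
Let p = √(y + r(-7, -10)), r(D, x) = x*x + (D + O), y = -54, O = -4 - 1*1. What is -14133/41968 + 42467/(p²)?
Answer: 890887267/713456 ≈ 1248.7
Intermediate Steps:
O = -5 (O = -4 - 1 = -5)
r(D, x) = -5 + D + x² (r(D, x) = x*x + (D - 5) = x² + (-5 + D) = -5 + D + x²)
p = √34 (p = √(-54 + (-5 - 7 + (-10)²)) = √(-54 + (-5 - 7 + 100)) = √(-54 + 88) = √34 ≈ 5.8309)
-14133/41968 + 42467/(p²) = -14133/41968 + 42467/((√34)²) = -14133*1/41968 + 42467/34 = -14133/41968 + 42467*(1/34) = -14133/41968 + 42467/34 = 890887267/713456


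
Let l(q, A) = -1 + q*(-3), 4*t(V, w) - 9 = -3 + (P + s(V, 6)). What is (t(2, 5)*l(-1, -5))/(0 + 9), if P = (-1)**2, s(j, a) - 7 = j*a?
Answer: 13/9 ≈ 1.4444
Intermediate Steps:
s(j, a) = 7 + a*j (s(j, a) = 7 + j*a = 7 + a*j)
P = 1
t(V, w) = 7/2 + 3*V/2 (t(V, w) = 9/4 + (-3 + (1 + (7 + 6*V)))/4 = 9/4 + (-3 + (8 + 6*V))/4 = 9/4 + (5 + 6*V)/4 = 9/4 + (5/4 + 3*V/2) = 7/2 + 3*V/2)
l(q, A) = -1 - 3*q
(t(2, 5)*l(-1, -5))/(0 + 9) = ((7/2 + (3/2)*2)*(-1 - 3*(-1)))/(0 + 9) = ((7/2 + 3)*(-1 + 3))/9 = ((13/2)*2)*(1/9) = 13*(1/9) = 13/9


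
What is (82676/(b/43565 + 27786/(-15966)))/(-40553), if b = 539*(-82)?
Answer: 871303310940/1177365637939 ≈ 0.74004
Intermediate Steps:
b = -44198
(82676/(b/43565 + 27786/(-15966)))/(-40553) = (82676/(-44198/43565 + 27786/(-15966)))/(-40553) = (82676/(-44198*1/43565 + 27786*(-1/15966)))*(-1/40553) = (82676/(-44198/43565 - 4631/2661))*(-1/40553) = (82676/(-319360393/115926465))*(-1/40553) = (82676*(-115926465/319360393))*(-1/40553) = -871303310940/29032763*(-1/40553) = 871303310940/1177365637939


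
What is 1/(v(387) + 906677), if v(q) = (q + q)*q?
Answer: 1/1206215 ≈ 8.2904e-7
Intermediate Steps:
v(q) = 2*q**2 (v(q) = (2*q)*q = 2*q**2)
1/(v(387) + 906677) = 1/(2*387**2 + 906677) = 1/(2*149769 + 906677) = 1/(299538 + 906677) = 1/1206215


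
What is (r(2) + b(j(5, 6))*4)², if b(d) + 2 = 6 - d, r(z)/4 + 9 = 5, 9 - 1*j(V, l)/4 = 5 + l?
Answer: 1024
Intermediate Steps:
j(V, l) = 16 - 4*l (j(V, l) = 36 - 4*(5 + l) = 36 + (-20 - 4*l) = 16 - 4*l)
r(z) = -16 (r(z) = -36 + 4*5 = -36 + 20 = -16)
b(d) = 4 - d (b(d) = -2 + (6 - d) = 4 - d)
(r(2) + b(j(5, 6))*4)² = (-16 + (4 - (16 - 4*6))*4)² = (-16 + (4 - (16 - 24))*4)² = (-16 + (4 - 1*(-8))*4)² = (-16 + (4 + 8)*4)² = (-16 + 12*4)² = (-16 + 48)² = 32² = 1024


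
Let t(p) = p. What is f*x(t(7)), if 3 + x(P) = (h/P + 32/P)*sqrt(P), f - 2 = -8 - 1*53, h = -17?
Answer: 177 - 885*sqrt(7)/7 ≈ -157.50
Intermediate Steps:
f = -59 (f = 2 + (-8 - 1*53) = 2 + (-8 - 53) = 2 - 61 = -59)
x(P) = -3 + 15/sqrt(P) (x(P) = -3 + (-17/P + 32/P)*sqrt(P) = -3 + (15/P)*sqrt(P) = -3 + 15/sqrt(P))
f*x(t(7)) = -59*(-3 + 15/sqrt(7)) = -59*(-3 + 15*(sqrt(7)/7)) = -59*(-3 + 15*sqrt(7)/7) = 177 - 885*sqrt(7)/7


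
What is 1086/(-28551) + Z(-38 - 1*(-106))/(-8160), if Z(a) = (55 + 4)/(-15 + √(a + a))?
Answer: -16965089/460775072 + 59*√34/363120 ≈ -0.035871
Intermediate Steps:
Z(a) = 59/(-15 + √2*√a) (Z(a) = 59/(-15 + √(2*a)) = 59/(-15 + √2*√a))
1086/(-28551) + Z(-38 - 1*(-106))/(-8160) = 1086/(-28551) + (59/(-15 + √2*√(-38 - 1*(-106))))/(-8160) = 1086*(-1/28551) + (59/(-15 + √2*√(-38 + 106)))*(-1/8160) = -362/9517 + (59/(-15 + √2*√68))*(-1/8160) = -362/9517 + (59/(-15 + √2*(2*√17)))*(-1/8160) = -362/9517 + (59/(-15 + 2*√34))*(-1/8160) = -362/9517 - 59/(8160*(-15 + 2*√34))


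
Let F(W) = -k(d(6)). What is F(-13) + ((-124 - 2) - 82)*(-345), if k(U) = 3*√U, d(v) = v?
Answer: 71760 - 3*√6 ≈ 71753.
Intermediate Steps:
F(W) = -3*√6
F(-13) + ((-124 - 2) - 82)*(-345) = -3*√6 + ((-124 - 2) - 82)*(-345) = -3*√6 + (-126 - 82)*(-345) = -3*√6 - 208*(-345) = -3*√6 + 71760 = 71760 - 3*√6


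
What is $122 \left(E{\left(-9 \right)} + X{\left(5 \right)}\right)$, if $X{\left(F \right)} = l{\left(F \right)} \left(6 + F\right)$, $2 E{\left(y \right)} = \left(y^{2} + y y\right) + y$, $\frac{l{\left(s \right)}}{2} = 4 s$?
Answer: $63013$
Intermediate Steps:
$l{\left(s \right)} = 8 s$ ($l{\left(s \right)} = 2 \cdot 4 s = 8 s$)
$E{\left(y \right)} = y^{2} + \frac{y}{2}$ ($E{\left(y \right)} = \frac{\left(y^{2} + y y\right) + y}{2} = \frac{\left(y^{2} + y^{2}\right) + y}{2} = \frac{2 y^{2} + y}{2} = \frac{y + 2 y^{2}}{2} = y^{2} + \frac{y}{2}$)
$X{\left(F \right)} = 8 F \left(6 + F\right)$
$122 \left(E{\left(-9 \right)} + X{\left(5 \right)}\right) = 122 \left(- 9 \left(\frac{1}{2} - 9\right) + 8 \cdot 5 \left(6 + 5\right)\right) = 122 \left(\left(-9\right) \left(- \frac{17}{2}\right) + 8 \cdot 5 \cdot 11\right) = 122 \left(\frac{153}{2} + 440\right) = 122 \cdot \frac{1033}{2} = 63013$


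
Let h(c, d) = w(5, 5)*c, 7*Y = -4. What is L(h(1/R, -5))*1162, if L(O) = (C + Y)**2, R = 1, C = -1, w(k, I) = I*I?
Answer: 20086/7 ≈ 2869.4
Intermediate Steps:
w(k, I) = I**2
Y = -4/7 (Y = (1/7)*(-4) = -4/7 ≈ -0.57143)
h(c, d) = 25*c (h(c, d) = 5**2*c = 25*c)
L(O) = 121/49 (L(O) = (-1 - 4/7)**2 = (-11/7)**2 = 121/49)
L(h(1/R, -5))*1162 = (121/49)*1162 = 20086/7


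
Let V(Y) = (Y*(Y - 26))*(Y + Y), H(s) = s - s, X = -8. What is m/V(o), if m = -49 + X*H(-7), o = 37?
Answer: -49/30118 ≈ -0.0016269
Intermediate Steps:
H(s) = 0
m = -49 (m = -49 - 8*0 = -49 + 0 = -49)
V(Y) = 2*Y²*(-26 + Y) (V(Y) = (Y*(-26 + Y))*(2*Y) = 2*Y²*(-26 + Y))
m/V(o) = -49*1/(2738*(-26 + 37)) = -49/(2*1369*11) = -49/30118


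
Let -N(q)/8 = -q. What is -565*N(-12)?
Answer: 54240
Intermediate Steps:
N(q) = 8*q (N(q) = -(-8)*q = 8*q)
-565*N(-12) = -4520*(-12) = -565*(-96) = 54240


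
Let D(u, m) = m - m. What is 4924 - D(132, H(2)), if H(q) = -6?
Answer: 4924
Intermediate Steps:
D(u, m) = 0
4924 - D(132, H(2)) = 4924 - 1*0 = 4924 + 0 = 4924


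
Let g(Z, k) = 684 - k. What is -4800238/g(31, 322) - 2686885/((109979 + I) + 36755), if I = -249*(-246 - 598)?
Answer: -171412959219/12919418 ≈ -13268.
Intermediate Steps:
I = 210156 (I = -249*(-844) = 210156)
-4800238/g(31, 322) - 2686885/((109979 + I) + 36755) = -4800238/(684 - 1*322) - 2686885/((109979 + 210156) + 36755) = -4800238/(684 - 322) - 2686885/(320135 + 36755) = -4800238/362 - 2686885/356890 = -4800238*1/362 - 2686885*1/356890 = -2400119/181 - 537377/71378 = -171412959219/12919418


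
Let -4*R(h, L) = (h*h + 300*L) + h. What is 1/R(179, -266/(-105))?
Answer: -1/8245 ≈ -0.00012129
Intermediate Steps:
R(h, L) = -75*L - h/4 - h**2/4 (R(h, L) = -((h*h + 300*L) + h)/4 = -((h**2 + 300*L) + h)/4 = -(h + h**2 + 300*L)/4 = -75*L - h/4 - h**2/4)
1/R(179, -266/(-105)) = 1/(-(-19950)/(-105) - 1/4*179 - 1/4*179**2) = 1/(-(-19950)*(-1)/105 - 179/4 - 1/4*32041) = 1/(-75*38/15 - 179/4 - 32041/4) = 1/(-190 - 179/4 - 32041/4) = 1/(-8245) = -1/8245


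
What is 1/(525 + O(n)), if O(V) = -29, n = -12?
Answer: 1/496 ≈ 0.0020161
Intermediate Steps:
1/(525 + O(n)) = 1/(525 - 29) = 1/496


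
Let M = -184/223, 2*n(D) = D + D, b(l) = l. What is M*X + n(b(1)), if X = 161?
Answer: -29401/223 ≈ -131.84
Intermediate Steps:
n(D) = D (n(D) = (D + D)/2 = (2*D)/2 = D)
M = -184/223 (M = -184*1/223 = -184/223 ≈ -0.82511)
M*X + n(b(1)) = -184/223*161 + 1 = -29624/223 + 1 = -29401/223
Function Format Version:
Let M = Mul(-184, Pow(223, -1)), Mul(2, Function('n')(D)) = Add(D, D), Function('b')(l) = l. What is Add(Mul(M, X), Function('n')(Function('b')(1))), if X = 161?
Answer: Rational(-29401, 223) ≈ -131.84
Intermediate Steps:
Function('n')(D) = D (Function('n')(D) = Mul(Rational(1, 2), Add(D, D)) = Mul(Rational(1, 2), Mul(2, D)) = D)
M = Rational(-184, 223) (M = Mul(-184, Rational(1, 223)) = Rational(-184, 223) ≈ -0.82511)
Add(Mul(M, X), Function('n')(Function('b')(1))) = Add(Mul(Rational(-184, 223), 161), 1) = Add(Rational(-29624, 223), 1) = Rational(-29401, 223)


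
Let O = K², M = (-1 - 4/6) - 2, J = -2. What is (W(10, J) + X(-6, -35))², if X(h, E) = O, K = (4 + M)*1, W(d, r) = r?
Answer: 289/81 ≈ 3.5679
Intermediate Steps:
M = -11/3 (M = (-1 - 4*⅙) - 2 = (-1 - ⅔) - 2 = -5/3 - 2 = -11/3 ≈ -3.6667)
K = ⅓ (K = (4 - 11/3)*1 = (⅓)*1 = ⅓ ≈ 0.33333)
O = ⅑ (O = (⅓)² = ⅑ ≈ 0.11111)
X(h, E) = ⅑
(W(10, J) + X(-6, -35))² = (-2 + ⅑)² = (-17/9)² = 289/81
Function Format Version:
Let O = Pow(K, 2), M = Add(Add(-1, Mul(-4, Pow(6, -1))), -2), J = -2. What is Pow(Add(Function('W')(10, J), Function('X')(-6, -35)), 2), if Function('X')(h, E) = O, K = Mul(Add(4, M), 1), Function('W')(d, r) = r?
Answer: Rational(289, 81) ≈ 3.5679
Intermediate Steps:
M = Rational(-11, 3) (M = Add(Add(-1, Mul(-4, Rational(1, 6))), -2) = Add(Add(-1, Rational(-2, 3)), -2) = Add(Rational(-5, 3), -2) = Rational(-11, 3) ≈ -3.6667)
K = Rational(1, 3) (K = Mul(Add(4, Rational(-11, 3)), 1) = Mul(Rational(1, 3), 1) = Rational(1, 3) ≈ 0.33333)
O = Rational(1, 9) (O = Pow(Rational(1, 3), 2) = Rational(1, 9) ≈ 0.11111)
Function('X')(h, E) = Rational(1, 9)
Pow(Add(Function('W')(10, J), Function('X')(-6, -35)), 2) = Pow(Add(-2, Rational(1, 9)), 2) = Pow(Rational(-17, 9), 2) = Rational(289, 81)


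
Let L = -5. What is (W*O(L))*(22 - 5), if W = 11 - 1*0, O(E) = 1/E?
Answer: -187/5 ≈ -37.400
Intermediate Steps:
W = 11 (W = 11 + 0 = 11)
(W*O(L))*(22 - 5) = (11/(-5))*(22 - 5) = (11*(-⅕))*17 = -11/5*17 = -187/5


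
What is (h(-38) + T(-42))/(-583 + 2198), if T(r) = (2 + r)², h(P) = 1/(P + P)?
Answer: 121599/122740 ≈ 0.99070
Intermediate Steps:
h(P) = 1/(2*P)
(h(-38) + T(-42))/(-583 + 2198) = ((½)/(-38) + (2 - 42)²)/(-583 + 2198) = ((½)*(-1/38) + (-40)²)/1615 = (-1/76 + 1600)*(1/1615) = (121599/76)*(1/1615) = 121599/122740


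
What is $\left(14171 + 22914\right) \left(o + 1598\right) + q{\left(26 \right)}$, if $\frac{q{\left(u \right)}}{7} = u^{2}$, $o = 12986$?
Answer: $540852372$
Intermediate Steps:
$q{\left(u \right)} = 7 u^{2}$
$\left(14171 + 22914\right) \left(o + 1598\right) + q{\left(26 \right)} = \left(14171 + 22914\right) \left(12986 + 1598\right) + 7 \cdot 26^{2} = 37085 \cdot 14584 + 7 \cdot 676 = 540847640 + 4732 = 540852372$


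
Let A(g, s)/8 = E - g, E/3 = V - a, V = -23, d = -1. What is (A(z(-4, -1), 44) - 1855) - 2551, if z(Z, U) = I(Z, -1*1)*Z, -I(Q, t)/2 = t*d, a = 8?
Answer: -5214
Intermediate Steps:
I(Q, t) = 2*t (I(Q, t) = -2*t*(-1) = -(-2)*t = 2*t)
z(Z, U) = -2*Z (z(Z, U) = (2*(-1*1))*Z = (2*(-1))*Z = -2*Z)
E = -93 (E = 3*(-23 - 1*8) = 3*(-23 - 8) = 3*(-31) = -93)
A(g, s) = -744 - 8*g (A(g, s) = 8*(-93 - g) = -744 - 8*g)
(A(z(-4, -1), 44) - 1855) - 2551 = ((-744 - (-16)*(-4)) - 1855) - 2551 = ((-744 - 8*8) - 1855) - 2551 = ((-744 - 64) - 1855) - 2551 = (-808 - 1855) - 2551 = -2663 - 2551 = -5214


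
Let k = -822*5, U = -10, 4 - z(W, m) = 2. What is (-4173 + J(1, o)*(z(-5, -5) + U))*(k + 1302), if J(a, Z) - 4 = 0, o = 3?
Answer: 11807640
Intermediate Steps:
J(a, Z) = 4 (J(a, Z) = 4 + 0 = 4)
z(W, m) = 2 (z(W, m) = 4 - 1*2 = 4 - 2 = 2)
k = -4110 (k = -137*30 = -4110)
(-4173 + J(1, o)*(z(-5, -5) + U))*(k + 1302) = (-4173 + 4*(2 - 10))*(-4110 + 1302) = (-4173 + 4*(-8))*(-2808) = (-4173 - 32)*(-2808) = -4205*(-2808) = 11807640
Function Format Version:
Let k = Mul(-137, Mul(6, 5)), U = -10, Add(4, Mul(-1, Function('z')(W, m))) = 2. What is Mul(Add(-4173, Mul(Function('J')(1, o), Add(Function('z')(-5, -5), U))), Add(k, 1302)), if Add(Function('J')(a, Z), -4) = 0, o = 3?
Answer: 11807640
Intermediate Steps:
Function('J')(a, Z) = 4 (Function('J')(a, Z) = Add(4, 0) = 4)
Function('z')(W, m) = 2 (Function('z')(W, m) = Add(4, Mul(-1, 2)) = Add(4, -2) = 2)
k = -4110 (k = Mul(-137, 30) = -4110)
Mul(Add(-4173, Mul(Function('J')(1, o), Add(Function('z')(-5, -5), U))), Add(k, 1302)) = Mul(Add(-4173, Mul(4, Add(2, -10))), Add(-4110, 1302)) = Mul(Add(-4173, Mul(4, -8)), -2808) = Mul(Add(-4173, -32), -2808) = Mul(-4205, -2808) = 11807640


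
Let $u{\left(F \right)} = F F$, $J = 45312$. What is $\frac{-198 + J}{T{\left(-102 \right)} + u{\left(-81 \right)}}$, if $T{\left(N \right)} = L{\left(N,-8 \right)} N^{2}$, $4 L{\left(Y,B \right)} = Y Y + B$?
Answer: $\frac{15038}{9015519} \approx 0.001668$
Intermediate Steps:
$L{\left(Y,B \right)} = \frac{B}{4} + \frac{Y^{2}}{4}$ ($L{\left(Y,B \right)} = \frac{Y Y + B}{4} = \frac{Y^{2} + B}{4} = \frac{B + Y^{2}}{4} = \frac{B}{4} + \frac{Y^{2}}{4}$)
$u{\left(F \right)} = F^{2}$
$T{\left(N \right)} = N^{2} \left(-2 + \frac{N^{2}}{4}\right)$ ($T{\left(N \right)} = \left(\frac{1}{4} \left(-8\right) + \frac{N^{2}}{4}\right) N^{2} = \left(-2 + \frac{N^{2}}{4}\right) N^{2} = N^{2} \left(-2 + \frac{N^{2}}{4}\right)$)
$\frac{-198 + J}{T{\left(-102 \right)} + u{\left(-81 \right)}} = \frac{-198 + 45312}{\frac{\left(-102\right)^{2} \left(-8 + \left(-102\right)^{2}\right)}{4} + \left(-81\right)^{2}} = \frac{45114}{\frac{1}{4} \cdot 10404 \left(-8 + 10404\right) + 6561} = \frac{45114}{\frac{1}{4} \cdot 10404 \cdot 10396 + 6561} = \frac{45114}{27039996 + 6561} = \frac{45114}{27046557} = 45114 \cdot \frac{1}{27046557} = \frac{15038}{9015519}$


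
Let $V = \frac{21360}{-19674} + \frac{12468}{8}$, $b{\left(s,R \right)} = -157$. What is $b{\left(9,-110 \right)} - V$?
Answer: $- \frac{11243129}{6558} \approx -1714.4$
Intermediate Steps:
$V = \frac{10213523}{6558}$ ($V = 21360 \left(- \frac{1}{19674}\right) + 12468 \cdot \frac{1}{8} = - \frac{3560}{3279} + \frac{3117}{2} = \frac{10213523}{6558} \approx 1557.4$)
$b{\left(9,-110 \right)} - V = -157 - \frac{10213523}{6558} = - \frac{11243129}{6558}$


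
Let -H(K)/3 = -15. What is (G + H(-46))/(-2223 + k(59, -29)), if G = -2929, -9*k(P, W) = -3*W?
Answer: 4326/3349 ≈ 1.2917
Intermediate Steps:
k(P, W) = W/3 (k(P, W) = -(-1)*W/3 = W/3)
H(K) = 45 (H(K) = -3*(-15) = 45)
(G + H(-46))/(-2223 + k(59, -29)) = (-2929 + 45)/(-2223 + (⅓)*(-29)) = -2884/(-2223 - 29/3) = -2884/(-6698/3) = -2884*(-3/6698) = 4326/3349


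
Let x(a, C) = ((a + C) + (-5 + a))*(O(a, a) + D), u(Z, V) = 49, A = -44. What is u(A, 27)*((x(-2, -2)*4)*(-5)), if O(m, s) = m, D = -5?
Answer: -75460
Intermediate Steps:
x(a, C) = (-5 + a)*(-5 + C + 2*a) (x(a, C) = ((a + C) + (-5 + a))*(a - 5) = ((C + a) + (-5 + a))*(-5 + a) = (-5 + C + 2*a)*(-5 + a) = (-5 + a)*(-5 + C + 2*a))
u(A, 27)*((x(-2, -2)*4)*(-5)) = 49*(((25 - 15*(-2) - 5*(-2) + 2*(-2)² - 2*(-2))*4)*(-5)) = 49*(((25 + 30 + 10 + 2*4 + 4)*4)*(-5)) = 49*(((25 + 30 + 10 + 8 + 4)*4)*(-5)) = 49*((77*4)*(-5)) = 49*(308*(-5)) = 49*(-1540) = -75460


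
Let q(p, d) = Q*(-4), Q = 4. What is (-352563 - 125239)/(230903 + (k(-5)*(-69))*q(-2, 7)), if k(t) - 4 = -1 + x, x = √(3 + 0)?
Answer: -111908395430/54853009777 + 527493408*√3/54853009777 ≈ -2.0235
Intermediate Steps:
q(p, d) = -16 (q(p, d) = 4*(-4) = -16)
x = √3 ≈ 1.7320
k(t) = 3 + √3 (k(t) = 4 + (-1 + √3) = 3 + √3)
(-352563 - 125239)/(230903 + (k(-5)*(-69))*q(-2, 7)) = (-352563 - 125239)/(230903 + ((3 + √3)*(-69))*(-16)) = -477802/(230903 + (-207 - 69*√3)*(-16)) = -477802/(230903 + (3312 + 1104*√3)) = -477802/(234215 + 1104*√3)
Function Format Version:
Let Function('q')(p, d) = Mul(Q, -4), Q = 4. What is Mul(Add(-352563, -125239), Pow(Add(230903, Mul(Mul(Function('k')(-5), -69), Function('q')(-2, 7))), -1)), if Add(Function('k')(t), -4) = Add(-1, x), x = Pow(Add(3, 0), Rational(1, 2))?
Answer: Add(Rational(-111908395430, 54853009777), Mul(Rational(527493408, 54853009777), Pow(3, Rational(1, 2)))) ≈ -2.0235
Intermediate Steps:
Function('q')(p, d) = -16 (Function('q')(p, d) = Mul(4, -4) = -16)
x = Pow(3, Rational(1, 2)) ≈ 1.7320
Function('k')(t) = Add(3, Pow(3, Rational(1, 2))) (Function('k')(t) = Add(4, Add(-1, Pow(3, Rational(1, 2)))) = Add(3, Pow(3, Rational(1, 2))))
Mul(Add(-352563, -125239), Pow(Add(230903, Mul(Mul(Function('k')(-5), -69), Function('q')(-2, 7))), -1)) = Mul(Add(-352563, -125239), Pow(Add(230903, Mul(Mul(Add(3, Pow(3, Rational(1, 2))), -69), -16)), -1)) = Mul(-477802, Pow(Add(230903, Mul(Add(-207, Mul(-69, Pow(3, Rational(1, 2)))), -16)), -1)) = Mul(-477802, Pow(Add(230903, Add(3312, Mul(1104, Pow(3, Rational(1, 2))))), -1)) = Mul(-477802, Pow(Add(234215, Mul(1104, Pow(3, Rational(1, 2)))), -1))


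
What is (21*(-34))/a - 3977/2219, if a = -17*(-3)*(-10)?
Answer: -4352/11095 ≈ -0.39225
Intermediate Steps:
a = -510 (a = 51*(-10) = -510)
(21*(-34))/a - 3977/2219 = (21*(-34))/(-510) - 3977/2219 = -714*(-1/510) - 3977*1/2219 = 7/5 - 3977/2219 = -4352/11095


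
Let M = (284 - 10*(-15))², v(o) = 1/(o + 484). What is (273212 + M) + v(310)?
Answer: 366484993/794 ≈ 4.6157e+5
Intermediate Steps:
v(o) = 1/(484 + o)
M = 188356 (M = (284 + 150)² = 434² = 188356)
(273212 + M) + v(310) = (273212 + 188356) + 1/(484 + 310) = 461568 + 1/794 = 366484993/794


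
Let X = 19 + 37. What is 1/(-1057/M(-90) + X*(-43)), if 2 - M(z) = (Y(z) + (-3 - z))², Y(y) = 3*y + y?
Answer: -74527/179459959 ≈ -0.00041528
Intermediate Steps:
Y(y) = 4*y
M(z) = 2 - (-3 + 3*z)² (M(z) = 2 - (4*z + (-3 - z))² = 2 - (-3 + 3*z)²)
X = 56
1/(-1057/M(-90) + X*(-43)) = 1/(-1057/(2 - 9*(-1 - 90)²) + 56*(-43)) = 1/(-1057/(2 - 9*(-91)²) - 2408) = 1/(-1057/(2 - 9*8281) - 2408) = 1/(-1057/(2 - 74529) - 2408) = 1/(-1057/(-74527) - 2408) = 1/(-1057*(-1/74527) - 2408) = 1/(1057/74527 - 2408) = 1/(-179459959/74527) = -74527/179459959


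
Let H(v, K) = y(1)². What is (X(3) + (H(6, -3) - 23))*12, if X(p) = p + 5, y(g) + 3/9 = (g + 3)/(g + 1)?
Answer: -440/3 ≈ -146.67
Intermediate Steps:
y(g) = -⅓ + (3 + g)/(1 + g) (y(g) = -⅓ + (g + 3)/(g + 1) = -⅓ + (3 + g)/(1 + g))
X(p) = 5 + p
H(v, K) = 25/9 (H(v, K) = (2*(4 + 1)/(3*(1 + 1)))² = ((⅔)*5/2)² = ((⅔)*(½)*5)² = (5/3)² = 25/9)
(X(3) + (H(6, -3) - 23))*12 = ((5 + 3) + (25/9 - 23))*12 = (8 - 182/9)*12 = -110/9*12 = -440/3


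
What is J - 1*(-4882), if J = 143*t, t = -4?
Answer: 4310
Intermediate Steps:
J = -572 (J = 143*(-4) = -572)
J - 1*(-4882) = -572 - 1*(-4882) = -572 + 4882 = 4310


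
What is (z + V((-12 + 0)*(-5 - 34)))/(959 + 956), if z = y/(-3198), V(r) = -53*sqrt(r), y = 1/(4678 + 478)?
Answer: -1/31576220520 - 318*sqrt(13)/1915 ≈ -0.59873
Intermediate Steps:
y = 1/5156 ≈ 0.00019395
z = -1/16488888 (z = (1/5156)/(-3198) = (1/5156)*(-1/3198) = -1/16488888 ≈ -6.0647e-8)
(z + V((-12 + 0)*(-5 - 34)))/(959 + 956) = (-1/16488888 - 53*6*sqrt(13))/(959 + 956) = (-1/16488888 - 53*6*sqrt(13))/1915 = (-1/16488888 - 318*sqrt(13))*(1/1915) = -1/31576220520 - 318*sqrt(13)/1915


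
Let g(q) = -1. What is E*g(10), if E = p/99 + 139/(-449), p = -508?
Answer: 241853/44451 ≈ 5.4409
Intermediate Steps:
E = -241853/44451 (E = -508/99 + 139/(-449) = -508*1/99 + 139*(-1/449) = -508/99 - 139/449 = -241853/44451 ≈ -5.4409)
E*g(10) = -241853/44451*(-1) = 241853/44451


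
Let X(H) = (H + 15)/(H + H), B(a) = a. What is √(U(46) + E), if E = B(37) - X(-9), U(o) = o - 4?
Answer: √714/3 ≈ 8.9069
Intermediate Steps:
U(o) = -4 + o
X(H) = (15 + H)/(2*H) (X(H) = (15 + H)/((2*H)) = (15 + H)*(1/(2*H)) = (15 + H)/(2*H))
E = 112/3 (E = 37 - (15 - 9)/(2*(-9)) = 37 - (-1)*6/(2*9) = 37 - 1*(-⅓) = 37 + ⅓ = 112/3 ≈ 37.333)
√(U(46) + E) = √((-4 + 46) + 112/3) = √(42 + 112/3) = √(238/3) = √714/3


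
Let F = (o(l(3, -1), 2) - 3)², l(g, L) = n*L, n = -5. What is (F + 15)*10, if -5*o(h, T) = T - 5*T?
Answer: 848/5 ≈ 169.60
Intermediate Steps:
l(g, L) = -5*L
o(h, T) = 4*T/5 (o(h, T) = -(T - 5*T)/5 = -(-4)*T/5 = 4*T/5)
F = 49/25 (F = ((⅘)*2 - 3)² = (8/5 - 3)² = (-7/5)² = 49/25 ≈ 1.9600)
(F + 15)*10 = (49/25 + 15)*10 = (424/25)*10 = 848/5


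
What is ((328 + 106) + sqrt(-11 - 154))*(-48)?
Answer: -20832 - 48*I*sqrt(165) ≈ -20832.0 - 616.57*I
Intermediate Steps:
((328 + 106) + sqrt(-11 - 154))*(-48) = (434 + sqrt(-165))*(-48) = (434 + I*sqrt(165))*(-48) = -20832 - 48*I*sqrt(165)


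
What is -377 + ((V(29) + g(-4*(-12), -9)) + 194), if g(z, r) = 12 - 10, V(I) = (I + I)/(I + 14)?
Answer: -7725/43 ≈ -179.65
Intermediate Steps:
V(I) = 2*I/(14 + I) (V(I) = (2*I)/(14 + I) = 2*I/(14 + I))
g(z, r) = 2
-377 + ((V(29) + g(-4*(-12), -9)) + 194) = -377 + ((2*29/(14 + 29) + 2) + 194) = -377 + ((2*29/43 + 2) + 194) = -377 + ((2*29*(1/43) + 2) + 194) = -377 + ((58/43 + 2) + 194) = -377 + (144/43 + 194) = -377 + 8486/43 = -7725/43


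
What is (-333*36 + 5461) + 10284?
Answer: 3757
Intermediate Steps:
(-333*36 + 5461) + 10284 = (-11988 + 5461) + 10284 = -6527 + 10284 = 3757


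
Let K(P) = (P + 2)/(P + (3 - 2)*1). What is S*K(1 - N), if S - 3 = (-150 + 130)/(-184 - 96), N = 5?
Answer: 43/21 ≈ 2.0476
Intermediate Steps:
S = 43/14 (S = 3 + (-150 + 130)/(-184 - 96) = 3 - 20/(-280) = 3 - 20*(-1/280) = 3 + 1/14 = 43/14 ≈ 3.0714)
K(P) = (2 + P)/(1 + P) (K(P) = (2 + P)/(P + 1*1) = (2 + P)/(P + 1) = (2 + P)/(1 + P))
S*K(1 - N) = 43*((2 + (1 - 1*5))/(1 + (1 - 1*5)))/14 = 43*((2 + (1 - 5))/(1 + (1 - 5)))/14 = 43*((2 - 4)/(1 - 4))/14 = 43*(-2/(-3))/14 = 43*(-⅓*(-2))/14 = (43/14)*(⅔) = 43/21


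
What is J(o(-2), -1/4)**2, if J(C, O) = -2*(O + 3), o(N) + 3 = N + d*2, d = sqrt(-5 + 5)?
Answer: 121/4 ≈ 30.250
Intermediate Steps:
d = 0 (d = sqrt(0) = 0)
o(N) = -3 + N (o(N) = -3 + (N + 0*2) = -3 + (N + 0) = -3 + N)
J(C, O) = -6 - 2*O (J(C, O) = -2*(3 + O) = -6 - 2*O)
J(o(-2), -1/4)**2 = (-6 - (-2)/4)**2 = (-6 - 2*(-1/4))**2 = (-6 + 1/2)**2 = (-11/2)**2 = 121/4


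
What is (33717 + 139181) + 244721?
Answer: 417619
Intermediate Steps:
(33717 + 139181) + 244721 = 172898 + 244721 = 417619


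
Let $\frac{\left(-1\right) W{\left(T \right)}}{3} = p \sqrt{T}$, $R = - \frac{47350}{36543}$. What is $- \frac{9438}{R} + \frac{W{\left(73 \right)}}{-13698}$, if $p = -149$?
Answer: $\frac{172446417}{23675} - \frac{149 \sqrt{73}}{4566} \approx 7283.6$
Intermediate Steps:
$R = - \frac{47350}{36543}$ ($R = \left(-47350\right) \frac{1}{36543} = - \frac{47350}{36543} \approx -1.2957$)
$W{\left(T \right)} = 447 \sqrt{T}$ ($W{\left(T \right)} = - 3 \left(- 149 \sqrt{T}\right) = 447 \sqrt{T}$)
$- \frac{9438}{R} + \frac{W{\left(73 \right)}}{-13698} = - \frac{9438}{- \frac{47350}{36543}} + \frac{447 \sqrt{73}}{-13698} = \left(-9438\right) \left(- \frac{36543}{47350}\right) + 447 \sqrt{73} \left(- \frac{1}{13698}\right) = \frac{172446417}{23675} - \frac{149 \sqrt{73}}{4566}$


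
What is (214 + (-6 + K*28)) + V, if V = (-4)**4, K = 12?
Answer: 800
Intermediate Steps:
V = 256
(214 + (-6 + K*28)) + V = (214 + (-6 + 12*28)) + 256 = (214 + (-6 + 336)) + 256 = (214 + 330) + 256 = 544 + 256 = 800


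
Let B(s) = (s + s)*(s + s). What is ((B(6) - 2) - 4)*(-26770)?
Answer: -3694260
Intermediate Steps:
B(s) = 4*s² (B(s) = (2*s)*(2*s) = 4*s²)
((B(6) - 2) - 4)*(-26770) = ((4*6² - 2) - 4)*(-26770) = ((4*36 - 2) - 4)*(-26770) = ((144 - 2) - 4)*(-26770) = (142 - 4)*(-26770) = 138*(-26770) = -3694260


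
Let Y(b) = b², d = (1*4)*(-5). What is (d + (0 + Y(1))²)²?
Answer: 361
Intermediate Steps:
d = -20 (d = 4*(-5) = -20)
(d + (0 + Y(1))²)² = (-20 + (0 + 1²)²)² = (-20 + (0 + 1)²)² = (-20 + 1²)² = (-20 + 1)² = (-19)² = 361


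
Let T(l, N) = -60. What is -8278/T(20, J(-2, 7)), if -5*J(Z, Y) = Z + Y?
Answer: 4139/30 ≈ 137.97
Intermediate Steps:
J(Z, Y) = -Y/5 - Z/5 (J(Z, Y) = -(Z + Y)/5 = -(Y + Z)/5 = -Y/5 - Z/5)
-8278/T(20, J(-2, 7)) = -8278/(-60) = -8278*(-1/60) = 4139/30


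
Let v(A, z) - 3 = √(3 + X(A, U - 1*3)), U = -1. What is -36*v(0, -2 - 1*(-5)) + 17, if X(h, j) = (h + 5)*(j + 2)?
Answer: -91 - 36*I*√7 ≈ -91.0 - 95.247*I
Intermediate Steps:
X(h, j) = (2 + j)*(5 + h) (X(h, j) = (5 + h)*(2 + j) = (2 + j)*(5 + h))
v(A, z) = 3 + √(-7 - 2*A) (v(A, z) = 3 + √(3 + (10 + 2*A + 5*(-1 - 1*3) + A*(-1 - 1*3))) = 3 + √(3 + (10 + 2*A + 5*(-1 - 3) + A*(-1 - 3))) = 3 + √(3 + (10 + 2*A + 5*(-4) + A*(-4))) = 3 + √(3 + (10 + 2*A - 20 - 4*A)) = 3 + √(3 + (-10 - 2*A)) = 3 + √(-7 - 2*A))
-36*v(0, -2 - 1*(-5)) + 17 = -36*(3 + √(-7 - 2*0)) + 17 = -36*(3 + √(-7 + 0)) + 17 = -36*(3 + √(-7)) + 17 = -36*(3 + I*√7) + 17 = (-108 - 36*I*√7) + 17 = -91 - 36*I*√7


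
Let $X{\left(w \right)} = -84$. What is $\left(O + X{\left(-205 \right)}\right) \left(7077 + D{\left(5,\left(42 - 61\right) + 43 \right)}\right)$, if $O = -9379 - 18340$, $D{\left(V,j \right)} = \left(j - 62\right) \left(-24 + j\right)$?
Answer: $-196761831$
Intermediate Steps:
$D{\left(V,j \right)} = \left(-62 + j\right) \left(-24 + j\right)$
$O = -27719$ ($O = -9379 - 18340 = -27719$)
$\left(O + X{\left(-205 \right)}\right) \left(7077 + D{\left(5,\left(42 - 61\right) + 43 \right)}\right) = \left(-27719 - 84\right) \left(7077 + \left(1488 + \left(\left(42 - 61\right) + 43\right)^{2} - 86 \left(\left(42 - 61\right) + 43\right)\right)\right) = - 27803 \left(7077 + \left(1488 + \left(-19 + 43\right)^{2} - 86 \left(-19 + 43\right)\right)\right) = - 27803 \left(7077 + \left(1488 + 24^{2} - 2064\right)\right) = - 27803 \left(7077 + \left(1488 + 576 - 2064\right)\right) = - 27803 \left(7077 + 0\right) = \left(-27803\right) 7077 = -196761831$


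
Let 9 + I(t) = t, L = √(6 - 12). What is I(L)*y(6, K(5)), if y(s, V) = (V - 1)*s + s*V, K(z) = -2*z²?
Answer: 5454 - 606*I*√6 ≈ 5454.0 - 1484.4*I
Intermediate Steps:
L = I*√6 (L = √(-6) = I*√6 ≈ 2.4495*I)
I(t) = -9 + t
y(s, V) = V*s + s*(-1 + V) (y(s, V) = (-1 + V)*s + V*s = s*(-1 + V) + V*s = V*s + s*(-1 + V))
I(L)*y(6, K(5)) = (-9 + I*√6)*(6*(-1 + 2*(-2*5²))) = (-9 + I*√6)*(6*(-1 + 2*(-2*25))) = (-9 + I*√6)*(6*(-1 + 2*(-50))) = (-9 + I*√6)*(6*(-1 - 100)) = (-9 + I*√6)*(6*(-101)) = (-9 + I*√6)*(-606) = 5454 - 606*I*√6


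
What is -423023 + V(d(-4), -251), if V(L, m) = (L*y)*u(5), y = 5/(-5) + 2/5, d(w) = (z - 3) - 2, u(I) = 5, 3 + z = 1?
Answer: -423002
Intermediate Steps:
z = -2 (z = -3 + 1 = -2)
d(w) = -7 (d(w) = (-2 - 3) - 2 = -5 - 2 = -7)
y = -⅗ (y = 5*(-⅕) + 2*(⅕) = -1 + ⅖ = -⅗ ≈ -0.60000)
V(L, m) = -3*L (V(L, m) = (L*(-⅗))*5 = -3*L/5*5 = -3*L)
-423023 + V(d(-4), -251) = -423023 - 3*(-7) = -423023 + 21 = -423002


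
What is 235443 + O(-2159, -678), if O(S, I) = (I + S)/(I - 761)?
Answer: 338805314/1439 ≈ 2.3545e+5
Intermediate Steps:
O(S, I) = (I + S)/(-761 + I)
235443 + O(-2159, -678) = 235443 + (-678 - 2159)/(-761 - 678) = 235443 - 2837/(-1439) = 235443 - 1/1439*(-2837) = 235443 + 2837/1439 = 338805314/1439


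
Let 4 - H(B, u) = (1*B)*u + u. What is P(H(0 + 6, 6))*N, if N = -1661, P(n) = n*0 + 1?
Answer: -1661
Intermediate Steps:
H(B, u) = 4 - u - B*u (H(B, u) = 4 - ((1*B)*u + u) = 4 - (B*u + u) = 4 - (u + B*u) = 4 + (-u - B*u) = 4 - u - B*u)
P(n) = 1 (P(n) = 0 + 1 = 1)
P(H(0 + 6, 6))*N = 1*(-1661) = -1661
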